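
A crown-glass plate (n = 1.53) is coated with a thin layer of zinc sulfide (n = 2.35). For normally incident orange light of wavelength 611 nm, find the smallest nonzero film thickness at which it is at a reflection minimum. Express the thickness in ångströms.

1300 Å

Ray reflecting at the top interface goes from n = 1.0 toward n = 2.35: a half-wave phase shift.
Ray reflecting at the bottom interface goes from n = 2.35 toward n = 1.53: no phase shift.
Exactly one π shift → a net half-wave offset.
So the condition for destructive reflection is 2 n t = m λ.
Minimum nonzero at m = 1: t = λ / (2 n) = 611 / (2 × 2.35) = 130 nm.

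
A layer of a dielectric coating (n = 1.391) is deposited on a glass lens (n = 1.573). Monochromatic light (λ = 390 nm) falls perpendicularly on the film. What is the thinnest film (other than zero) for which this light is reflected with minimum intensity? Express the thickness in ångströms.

Ray reflecting at the top interface goes from n = 1.0 toward n = 1.391: a half-wave phase shift.
At the lower boundary (n = 1.391 to n = 1.573) the reflected ray undergoes a half-wave phase shift.
Zero or two π shifts → no net half-wave offset.
So the condition for destructive reflection is 2 n t = (m + ½) λ.
Minimum at m = 0: t = λ / (4 n) = 390 / (4 × 1.391) = 70.1 nm.

701 Å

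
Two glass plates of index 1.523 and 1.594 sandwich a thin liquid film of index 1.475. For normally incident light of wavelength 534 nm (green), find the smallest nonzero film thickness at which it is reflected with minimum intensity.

Ray reflecting at the top interface goes from n = 1.523 toward n = 1.475: no phase shift.
Bottom surface (1.475 → 1.594): reflection off a higher-index medium gives a half-wave phase shift.
Exactly one π shift → a net half-wave offset.
So the condition for destructive reflection is 2 n t = m λ.
Minimum nonzero at m = 1: t = λ / (2 n) = 534 / (2 × 1.475) = 181 nm.

181 nm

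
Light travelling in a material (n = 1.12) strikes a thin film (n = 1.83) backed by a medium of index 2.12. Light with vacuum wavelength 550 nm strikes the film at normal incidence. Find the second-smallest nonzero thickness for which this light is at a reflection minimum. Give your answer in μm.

0.225 μm

At the upper boundary (n = 1.12 to n = 1.83) the reflected ray undergoes a half-wave phase shift.
Bottom surface (1.83 → 2.12): reflection off a higher-index medium gives a half-wave phase shift.
Net: no relative phase inversion (both shifts match).
With no net inversion, destructive interference in reflection requires 2 n t = (m + ½) λ.
The second-smallest nonzero thickness corresponds to m = 1: t = (m + ½) λ / (2 n) = 1.50 × 550 / (2 × 1.83) = 225 nm.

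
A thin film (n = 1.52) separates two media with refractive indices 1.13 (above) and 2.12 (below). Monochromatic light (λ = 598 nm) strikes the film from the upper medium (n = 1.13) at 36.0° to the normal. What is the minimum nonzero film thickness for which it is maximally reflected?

219 nm

Ray reflecting at the top interface goes from n = 1.13 toward n = 1.52: a half-wave phase shift.
Ray reflecting at the bottom interface goes from n = 1.52 toward n = 2.12: a half-wave phase shift.
Net: no relative phase inversion (both shifts match).
With no net inversion, constructive interference in reflection requires 2 n t cos θ_r = m λ.
Snell's law: 1.13 sin 36.0° = 1.52 sin θ_r → sin θ_r = 0.437, cos θ_r = 0.899.
Minimum nonzero at m = 1: t = λ / (2 n cos θ_r) = 598 / (2 × 1.52 × 0.899) = 219 nm.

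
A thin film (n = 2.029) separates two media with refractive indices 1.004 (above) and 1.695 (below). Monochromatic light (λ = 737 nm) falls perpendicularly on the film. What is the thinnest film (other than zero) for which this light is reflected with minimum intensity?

Top surface (1.004 → 2.029): reflection off a higher-index medium gives a half-wave phase shift.
At the lower boundary (n = 2.029 to n = 1.695) the reflected ray undergoes no phase shift.
Exactly one π shift → a net half-wave offset.
With one net inversion, destructive interference in reflection requires 2 n t = m λ.
Minimum nonzero at m = 1: t = λ / (2 n) = 737 / (2 × 2.029) = 182 nm.

182 nm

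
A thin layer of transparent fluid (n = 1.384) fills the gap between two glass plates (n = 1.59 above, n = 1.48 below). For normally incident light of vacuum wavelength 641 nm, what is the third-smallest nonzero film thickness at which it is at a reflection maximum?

At the upper boundary (n = 1.59 to n = 1.384) the reflected ray undergoes no phase shift.
At the lower boundary (n = 1.384 to n = 1.48) the reflected ray undergoes a half-wave phase shift.
The two reflections differ by half a wavelength.
So the condition for constructive reflection is 2 n t = (m + ½) λ.
The third-smallest nonzero thickness corresponds to m = 2: t = (m + ½) λ / (2 n) = 2.50 × 641 / (2 × 1.384) = 579 nm.

579 nm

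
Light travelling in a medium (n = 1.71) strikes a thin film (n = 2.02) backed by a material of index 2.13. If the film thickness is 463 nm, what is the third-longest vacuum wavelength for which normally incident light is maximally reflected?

At the upper boundary (n = 1.71 to n = 2.02) the reflected ray undergoes a half-wave phase shift.
At the lower boundary (n = 2.02 to n = 2.13) the reflected ray undergoes a half-wave phase shift.
Zero or two π shifts → no net half-wave offset.
So the condition for constructive reflection is 2 n t = m λ.
λ = 2 n t / m. The third-longest wavelength is m = 3: λ = 2 × 2.02 × 463 / 3.00 = 624 nm.

624 nm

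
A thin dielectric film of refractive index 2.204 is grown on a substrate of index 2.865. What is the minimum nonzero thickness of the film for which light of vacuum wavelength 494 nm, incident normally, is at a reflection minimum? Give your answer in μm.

At the upper boundary (n = 1.0 to n = 2.204) the reflected ray undergoes a half-wave phase shift.
Ray reflecting at the bottom interface goes from n = 2.204 toward n = 2.865: a half-wave phase shift.
The two reflections carry the same phase change, so no net offset.
For weak reflection here: 2 n t = (m + ½) λ.
Minimum at m = 0: t = λ / (4 n) = 494 / (4 × 2.204) = 56.0 nm.

0.0560 μm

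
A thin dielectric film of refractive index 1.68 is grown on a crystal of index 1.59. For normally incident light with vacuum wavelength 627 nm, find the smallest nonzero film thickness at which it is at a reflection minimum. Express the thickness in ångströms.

Top surface (1.0 → 1.68): reflection off a higher-index medium gives a half-wave phase shift.
Ray reflecting at the bottom interface goes from n = 1.68 toward n = 1.59: no phase shift.
Net: one phase inversion between the two reflected rays.
For dark reflection here: 2 n t = m λ.
Minimum nonzero at m = 1: t = λ / (2 n) = 627 / (2 × 1.68) = 187 nm.

1866 Å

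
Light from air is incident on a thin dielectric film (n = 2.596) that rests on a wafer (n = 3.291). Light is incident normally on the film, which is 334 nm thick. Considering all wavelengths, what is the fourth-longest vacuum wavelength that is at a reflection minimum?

495 nm

Top surface (1.0 → 2.596): reflection off a higher-index medium gives a half-wave phase shift.
Bottom surface (2.596 → 3.291): reflection off a higher-index medium gives a half-wave phase shift.
The two reflections carry the same phase change, so no net offset.
For minimum reflection here: 2 n t = (m + ½) λ.
λ = 2 n t / (m + ½). The fourth-longest wavelength is m = 3: λ = 2 × 2.596 × 334 / 3.50 = 495 nm.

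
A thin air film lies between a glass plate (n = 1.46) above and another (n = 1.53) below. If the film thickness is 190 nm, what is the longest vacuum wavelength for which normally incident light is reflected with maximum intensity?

At the upper boundary (n = 1.46 to n = 1.0) the reflected ray undergoes no phase shift.
At the lower boundary (n = 1.0 to n = 1.53) the reflected ray undergoes a half-wave phase shift.
Net: one phase inversion between the two reflected rays.
For bright reflection here: 2 n t = (m + ½) λ.
λ = 2 n t / (m + ½). The longest wavelength is m = 0: λ = 2 × 1.0 × 190 / 0.500 = 760 nm.

760 nm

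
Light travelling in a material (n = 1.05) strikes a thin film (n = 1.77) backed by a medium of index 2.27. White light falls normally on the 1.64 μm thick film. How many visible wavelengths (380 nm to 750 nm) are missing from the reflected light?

At the upper boundary (n = 1.05 to n = 1.77) the reflected ray undergoes a half-wave phase shift.
At the lower boundary (n = 1.77 to n = 2.27) the reflected ray undergoes a half-wave phase shift.
Net: no relative phase inversion (both shifts match).
For dark reflection here: 2 n t = (m + ½) λ.
λ = 2 n t / (m + ½) = 5806 / (m + ½) nm.
m=7: 774 nm (IR); m=8: 683 nm (visible); m=9: 611 nm (visible); m=10: 553 nm (visible); m=11: 505 nm (visible); m=12: 464 nm (visible); m=13: 430 nm (visible); m=14: 400 nm (visible); m=15: 375 nm (UV).

7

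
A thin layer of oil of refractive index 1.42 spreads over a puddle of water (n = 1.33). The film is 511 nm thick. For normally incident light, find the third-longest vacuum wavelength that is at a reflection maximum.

Ray reflecting at the top interface goes from n = 1.0 toward n = 1.42: a half-wave phase shift.
At the lower boundary (n = 1.42 to n = 1.33) the reflected ray undergoes no phase shift.
Exactly one π shift → a net half-wave offset.
With one net inversion, constructive interference in reflection requires 2 n t = (m + ½) λ.
λ = 2 n t / (m + ½). The third-longest wavelength is m = 2: λ = 2 × 1.42 × 511 / 2.50 = 580 nm.

580 nm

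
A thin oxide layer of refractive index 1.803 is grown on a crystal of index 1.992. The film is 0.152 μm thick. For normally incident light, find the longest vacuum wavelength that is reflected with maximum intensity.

548 nm

At the upper boundary (n = 1.0 to n = 1.803) the reflected ray undergoes a half-wave phase shift.
Ray reflecting at the bottom interface goes from n = 1.803 toward n = 1.992: a half-wave phase shift.
Net: no relative phase inversion (both shifts match).
So the condition for constructive reflection is 2 n t = m λ.
λ = 2 n t / m. The longest wavelength is m = 1: λ = 2 × 1.803 × 152 / 1.00 = 548 nm.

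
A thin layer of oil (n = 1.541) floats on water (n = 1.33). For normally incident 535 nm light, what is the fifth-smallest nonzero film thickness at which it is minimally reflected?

Ray reflecting at the top interface goes from n = 1.0 toward n = 1.541: a half-wave phase shift.
At the lower boundary (n = 1.541 to n = 1.33) the reflected ray undergoes no phase shift.
Net: one phase inversion between the two reflected rays.
For minimum reflection here: 2 n t = m λ.
The fifth-smallest nonzero thickness corresponds to m = 5: t = m λ / (2 n) = 5.00 × 535 / (2 × 1.541) = 868 nm.

868 nm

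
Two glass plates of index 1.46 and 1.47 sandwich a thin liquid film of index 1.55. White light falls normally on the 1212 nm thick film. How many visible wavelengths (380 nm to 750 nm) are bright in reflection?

Ray reflecting at the top interface goes from n = 1.46 toward n = 1.55: a half-wave phase shift.
Ray reflecting at the bottom interface goes from n = 1.55 toward n = 1.47: no phase shift.
The two reflections differ by half a wavelength.
With one net inversion, constructive interference in reflection requires 2 n t = (m + ½) λ.
λ = 2 n t / (m + ½) = 3757 / (m + ½) nm.
m=4: 835 nm (IR); m=5: 683 nm (visible); m=6: 578 nm (visible); m=7: 501 nm (visible); m=8: 442 nm (visible); m=9: 395 nm (visible); m=10: 358 nm (UV).

5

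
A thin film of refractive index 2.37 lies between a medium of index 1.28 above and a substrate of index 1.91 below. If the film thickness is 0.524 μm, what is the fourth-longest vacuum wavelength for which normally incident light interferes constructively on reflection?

Ray reflecting at the top interface goes from n = 1.28 toward n = 2.37: a half-wave phase shift.
At the lower boundary (n = 2.37 to n = 1.91) the reflected ray undergoes no phase shift.
Exactly one π shift → a net half-wave offset.
For strong reflection here: 2 n t = (m + ½) λ.
λ = 2 n t / (m + ½). The fourth-longest wavelength is m = 3: λ = 2 × 2.37 × 524 / 3.50 = 710 nm.

710 nm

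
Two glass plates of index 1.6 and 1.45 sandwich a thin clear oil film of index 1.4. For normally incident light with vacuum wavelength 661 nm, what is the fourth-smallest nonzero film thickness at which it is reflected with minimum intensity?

Ray reflecting at the top interface goes from n = 1.6 toward n = 1.4: no phase shift.
Ray reflecting at the bottom interface goes from n = 1.4 toward n = 1.45: a half-wave phase shift.
Exactly one π shift → a net half-wave offset.
For dark reflection here: 2 n t = m λ.
The fourth-smallest nonzero thickness corresponds to m = 4: t = m λ / (2 n) = 4.00 × 661 / (2 × 1.4) = 944 nm.

944 nm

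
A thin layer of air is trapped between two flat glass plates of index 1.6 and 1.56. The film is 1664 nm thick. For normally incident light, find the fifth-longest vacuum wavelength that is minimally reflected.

Ray reflecting at the top interface goes from n = 1.6 toward n = 1.0: no phase shift.
Bottom surface (1.0 → 1.56): reflection off a higher-index medium gives a half-wave phase shift.
The two reflections differ by half a wavelength.
With one net inversion, destructive interference in reflection requires 2 n t = m λ.
λ = 2 n t / m. The fifth-longest wavelength is m = 5: λ = 2 × 1.0 × 1664 / 5.00 = 666 nm.

666 nm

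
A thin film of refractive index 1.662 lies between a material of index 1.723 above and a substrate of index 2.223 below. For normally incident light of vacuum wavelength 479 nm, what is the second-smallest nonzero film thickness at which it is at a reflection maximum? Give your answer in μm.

0.216 μm

Top surface (1.723 → 1.662): reflection off a lower-index medium gives no phase shift.
Bottom surface (1.662 → 2.223): reflection off a higher-index medium gives a half-wave phase shift.
Net: one phase inversion between the two reflected rays.
So the condition for constructive reflection is 2 n t = (m + ½) λ.
The second-smallest nonzero thickness corresponds to m = 1: t = (m + ½) λ / (2 n) = 1.50 × 479 / (2 × 1.662) = 216 nm.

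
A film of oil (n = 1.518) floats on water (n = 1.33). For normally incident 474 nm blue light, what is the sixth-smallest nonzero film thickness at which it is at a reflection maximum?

At the upper boundary (n = 1.0 to n = 1.518) the reflected ray undergoes a half-wave phase shift.
Ray reflecting at the bottom interface goes from n = 1.518 toward n = 1.33: no phase shift.
Net: one phase inversion between the two reflected rays.
For strong reflection here: 2 n t = (m + ½) λ.
The sixth-smallest nonzero thickness corresponds to m = 5: t = (m + ½) λ / (2 n) = 5.50 × 474 / (2 × 1.518) = 859 nm.

859 nm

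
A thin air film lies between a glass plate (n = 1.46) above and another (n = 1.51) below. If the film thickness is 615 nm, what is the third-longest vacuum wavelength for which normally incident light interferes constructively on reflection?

Ray reflecting at the top interface goes from n = 1.46 toward n = 1.0: no phase shift.
Bottom surface (1.0 → 1.51): reflection off a higher-index medium gives a half-wave phase shift.
Net: one phase inversion between the two reflected rays.
With one net inversion, constructive interference in reflection requires 2 n t = (m + ½) λ.
λ = 2 n t / (m + ½). The third-longest wavelength is m = 2: λ = 2 × 1.0 × 615 / 2.50 = 492 nm.

492 nm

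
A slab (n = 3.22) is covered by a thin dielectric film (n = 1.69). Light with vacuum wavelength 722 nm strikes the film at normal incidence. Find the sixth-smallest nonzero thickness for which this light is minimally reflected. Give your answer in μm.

1.17 μm

Ray reflecting at the top interface goes from n = 1.0 toward n = 1.69: a half-wave phase shift.
Bottom surface (1.69 → 3.22): reflection off a higher-index medium gives a half-wave phase shift.
Zero or two π shifts → no net half-wave offset.
For dark reflection here: 2 n t = (m + ½) λ.
The sixth-smallest nonzero thickness corresponds to m = 5: t = (m + ½) λ / (2 n) = 5.50 × 722 / (2 × 1.69) = 1175 nm.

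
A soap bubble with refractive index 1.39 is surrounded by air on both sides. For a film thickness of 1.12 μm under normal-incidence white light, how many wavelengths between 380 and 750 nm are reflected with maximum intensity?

Top surface (1.0 → 1.39): reflection off a higher-index medium gives a half-wave phase shift.
Bottom surface (1.39 → 1.0): reflection off a lower-index medium gives no phase shift.
The two reflections differ by half a wavelength.
With one net inversion, constructive interference in reflection requires 2 n t = (m + ½) λ.
λ = 2 n t / (m + ½) = 3114 / (m + ½) nm.
m=3: 890 nm (IR); m=4: 692 nm (visible); m=5: 566 nm (visible); m=6: 479 nm (visible); m=7: 415 nm (visible); m=8: 366 nm (UV).

4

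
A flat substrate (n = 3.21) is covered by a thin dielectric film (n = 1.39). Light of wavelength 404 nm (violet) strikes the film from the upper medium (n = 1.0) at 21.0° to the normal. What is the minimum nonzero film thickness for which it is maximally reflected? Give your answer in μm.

At the upper boundary (n = 1.0 to n = 1.39) the reflected ray undergoes a half-wave phase shift.
At the lower boundary (n = 1.39 to n = 3.21) the reflected ray undergoes a half-wave phase shift.
The two reflections carry the same phase change, so no net offset.
With no net inversion, constructive interference in reflection requires 2 n t cos θ_r = m λ.
Snell's law: 1.0 sin 21.0° = 1.39 sin θ_r → sin θ_r = 0.258, cos θ_r = 0.966.
Minimum nonzero at m = 1: t = λ / (2 n cos θ_r) = 404 / (2 × 1.39 × 0.966) = 150 nm.

0.150 μm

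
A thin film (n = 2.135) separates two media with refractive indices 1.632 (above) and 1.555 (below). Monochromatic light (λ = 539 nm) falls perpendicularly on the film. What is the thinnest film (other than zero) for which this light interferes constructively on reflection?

At the upper boundary (n = 1.632 to n = 2.135) the reflected ray undergoes a half-wave phase shift.
Ray reflecting at the bottom interface goes from n = 2.135 toward n = 1.555: no phase shift.
The two reflections differ by half a wavelength.
So the condition for constructive reflection is 2 n t = (m + ½) λ.
Minimum at m = 0: t = λ / (4 n) = 539 / (4 × 2.135) = 63.1 nm.

63.1 nm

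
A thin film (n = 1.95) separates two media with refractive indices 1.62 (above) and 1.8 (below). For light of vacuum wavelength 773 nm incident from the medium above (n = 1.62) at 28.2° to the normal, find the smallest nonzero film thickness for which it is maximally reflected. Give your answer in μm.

Top surface (1.62 → 1.95): reflection off a higher-index medium gives a half-wave phase shift.
Ray reflecting at the bottom interface goes from n = 1.95 toward n = 1.8: no phase shift.
The two reflections differ by half a wavelength.
With one net inversion, constructive interference in reflection requires 2 n t cos θ_r = (m + ½) λ.
Snell's law: 1.62 sin 28.2° = 1.95 sin θ_r → sin θ_r = 0.393, cos θ_r = 0.920.
Minimum at m = 0: t = λ / (4 n cos θ_r) = 773 / (4 × 1.95 × 0.920) = 108 nm.

0.108 μm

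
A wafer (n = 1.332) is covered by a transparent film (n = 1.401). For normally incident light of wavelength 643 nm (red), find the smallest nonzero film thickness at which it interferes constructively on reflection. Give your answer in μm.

0.115 μm

Ray reflecting at the top interface goes from n = 1.0 toward n = 1.401: a half-wave phase shift.
Ray reflecting at the bottom interface goes from n = 1.401 toward n = 1.332: no phase shift.
Exactly one π shift → a net half-wave offset.
For strong reflection here: 2 n t = (m + ½) λ.
Minimum at m = 0: t = λ / (4 n) = 643 / (4 × 1.401) = 115 nm.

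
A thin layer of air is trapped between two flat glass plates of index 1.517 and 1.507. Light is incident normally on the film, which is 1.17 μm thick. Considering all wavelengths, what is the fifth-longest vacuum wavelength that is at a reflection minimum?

468 nm

Top surface (1.517 → 1.0): reflection off a lower-index medium gives no phase shift.
Ray reflecting at the bottom interface goes from n = 1.0 toward n = 1.507: a half-wave phase shift.
Exactly one π shift → a net half-wave offset.
So the condition for destructive reflection is 2 n t = m λ.
λ = 2 n t / m. The fifth-longest wavelength is m = 5: λ = 2 × 1.0 × 1170 / 5.00 = 468 nm.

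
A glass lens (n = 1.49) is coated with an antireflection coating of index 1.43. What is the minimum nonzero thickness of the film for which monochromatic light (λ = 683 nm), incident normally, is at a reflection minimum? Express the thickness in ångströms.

1194 Å

Top surface (1.0 → 1.43): reflection off a higher-index medium gives a half-wave phase shift.
Bottom surface (1.43 → 1.49): reflection off a higher-index medium gives a half-wave phase shift.
Net: no relative phase inversion (both shifts match).
For dark reflection here: 2 n t = (m + ½) λ.
Minimum at m = 0: t = λ / (4 n) = 683 / (4 × 1.43) = 119 nm.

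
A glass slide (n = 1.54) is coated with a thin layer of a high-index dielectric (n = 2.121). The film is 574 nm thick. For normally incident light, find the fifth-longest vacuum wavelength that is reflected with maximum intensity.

Top surface (1.0 → 2.121): reflection off a higher-index medium gives a half-wave phase shift.
At the lower boundary (n = 2.121 to n = 1.54) the reflected ray undergoes no phase shift.
The two reflections differ by half a wavelength.
So the condition for constructive reflection is 2 n t = (m + ½) λ.
λ = 2 n t / (m + ½). The fifth-longest wavelength is m = 4: λ = 2 × 2.121 × 574 / 4.50 = 541 nm.

541 nm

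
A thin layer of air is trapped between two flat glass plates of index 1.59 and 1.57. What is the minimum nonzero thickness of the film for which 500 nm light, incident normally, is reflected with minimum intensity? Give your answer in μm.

At the upper boundary (n = 1.59 to n = 1.0) the reflected ray undergoes no phase shift.
Ray reflecting at the bottom interface goes from n = 1.0 toward n = 1.57: a half-wave phase shift.
Exactly one π shift → a net half-wave offset.
So the condition for destructive reflection is 2 n t = m λ.
Minimum nonzero at m = 1: t = λ / (2 n) = 500 / (2 × 1.0) = 250 nm.

0.250 μm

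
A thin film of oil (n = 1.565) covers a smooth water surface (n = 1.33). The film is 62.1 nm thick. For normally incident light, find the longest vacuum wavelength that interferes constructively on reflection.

Ray reflecting at the top interface goes from n = 1.0 toward n = 1.565: a half-wave phase shift.
Ray reflecting at the bottom interface goes from n = 1.565 toward n = 1.33: no phase shift.
Net: one phase inversion between the two reflected rays.
With one net inversion, constructive interference in reflection requires 2 n t = (m + ½) λ.
λ = 2 n t / (m + ½). The longest wavelength is m = 0: λ = 2 × 1.565 × 62.1 / 0.500 = 389 nm.

389 nm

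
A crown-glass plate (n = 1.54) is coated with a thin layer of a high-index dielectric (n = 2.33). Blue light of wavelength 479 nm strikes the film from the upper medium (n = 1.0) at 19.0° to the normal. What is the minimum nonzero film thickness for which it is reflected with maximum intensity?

51.9 nm

Top surface (1.0 → 2.33): reflection off a higher-index medium gives a half-wave phase shift.
Bottom surface (2.33 → 1.54): reflection off a lower-index medium gives no phase shift.
Net: one phase inversion between the two reflected rays.
So the condition for constructive reflection is 2 n t cos θ_r = (m + ½) λ.
Snell's law: 1.0 sin 19.0° = 2.33 sin θ_r → sin θ_r = 0.140, cos θ_r = 0.990.
Minimum at m = 0: t = λ / (4 n cos θ_r) = 479 / (4 × 2.33 × 0.990) = 51.9 nm.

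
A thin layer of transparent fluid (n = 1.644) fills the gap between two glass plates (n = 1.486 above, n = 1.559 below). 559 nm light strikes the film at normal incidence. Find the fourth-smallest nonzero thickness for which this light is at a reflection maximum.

595 nm

At the upper boundary (n = 1.486 to n = 1.644) the reflected ray undergoes a half-wave phase shift.
Bottom surface (1.644 → 1.559): reflection off a lower-index medium gives no phase shift.
Exactly one π shift → a net half-wave offset.
So the condition for constructive reflection is 2 n t = (m + ½) λ.
The fourth-smallest nonzero thickness corresponds to m = 3: t = (m + ½) λ / (2 n) = 3.50 × 559 / (2 × 1.644) = 595 nm.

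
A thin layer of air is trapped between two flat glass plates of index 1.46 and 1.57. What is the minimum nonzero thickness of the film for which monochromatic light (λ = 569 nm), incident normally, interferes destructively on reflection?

285 nm

Ray reflecting at the top interface goes from n = 1.46 toward n = 1.0: no phase shift.
Ray reflecting at the bottom interface goes from n = 1.0 toward n = 1.57: a half-wave phase shift.
The two reflections differ by half a wavelength.
For minimum reflection here: 2 n t = m λ.
Minimum nonzero at m = 1: t = λ / (2 n) = 569 / (2 × 1.0) = 285 nm.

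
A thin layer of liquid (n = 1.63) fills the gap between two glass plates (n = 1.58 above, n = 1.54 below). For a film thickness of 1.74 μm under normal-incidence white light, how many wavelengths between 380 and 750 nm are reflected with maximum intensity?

7

At the upper boundary (n = 1.58 to n = 1.63) the reflected ray undergoes a half-wave phase shift.
At the lower boundary (n = 1.63 to n = 1.54) the reflected ray undergoes no phase shift.
Net: one phase inversion between the two reflected rays.
For strong reflection here: 2 n t = (m + ½) λ.
λ = 2 n t / (m + ½) = 5672 / (m + ½) nm.
m=7: 756 nm (IR); m=8: 667 nm (visible); m=9: 597 nm (visible); m=10: 540 nm (visible); m=11: 493 nm (visible); m=12: 454 nm (visible); m=13: 420 nm (visible); m=14: 391 nm (visible); m=15: 366 nm (UV).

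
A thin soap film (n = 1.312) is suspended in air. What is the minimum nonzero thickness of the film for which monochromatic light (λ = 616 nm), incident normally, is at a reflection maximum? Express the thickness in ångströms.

1174 Å

Ray reflecting at the top interface goes from n = 1.0 toward n = 1.312: a half-wave phase shift.
At the lower boundary (n = 1.312 to n = 1.0) the reflected ray undergoes no phase shift.
The two reflections differ by half a wavelength.
With one net inversion, constructive interference in reflection requires 2 n t = (m + ½) λ.
Minimum at m = 0: t = λ / (4 n) = 616 / (4 × 1.312) = 117 nm.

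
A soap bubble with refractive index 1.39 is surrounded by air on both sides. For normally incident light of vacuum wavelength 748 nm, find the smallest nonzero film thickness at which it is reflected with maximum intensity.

Ray reflecting at the top interface goes from n = 1.0 toward n = 1.39: a half-wave phase shift.
At the lower boundary (n = 1.39 to n = 1.0) the reflected ray undergoes no phase shift.
Net: one phase inversion between the two reflected rays.
With one net inversion, constructive interference in reflection requires 2 n t = (m + ½) λ.
Minimum at m = 0: t = λ / (4 n) = 748 / (4 × 1.39) = 135 nm.

135 nm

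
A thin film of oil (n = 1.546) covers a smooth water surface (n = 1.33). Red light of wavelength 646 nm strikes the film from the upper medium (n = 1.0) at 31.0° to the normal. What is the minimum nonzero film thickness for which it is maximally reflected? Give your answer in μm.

At the upper boundary (n = 1.0 to n = 1.546) the reflected ray undergoes a half-wave phase shift.
Bottom surface (1.546 → 1.33): reflection off a lower-index medium gives no phase shift.
Exactly one π shift → a net half-wave offset.
So the condition for constructive reflection is 2 n t cos θ_r = (m + ½) λ.
Snell's law: 1.0 sin 31.0° = 1.546 sin θ_r → sin θ_r = 0.333, cos θ_r = 0.943.
Minimum at m = 0: t = λ / (4 n cos θ_r) = 646 / (4 × 1.546 × 0.943) = 111 nm.

0.111 μm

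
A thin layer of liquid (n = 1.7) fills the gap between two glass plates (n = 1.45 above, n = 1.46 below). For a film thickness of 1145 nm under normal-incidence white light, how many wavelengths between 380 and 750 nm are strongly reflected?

5

Top surface (1.45 → 1.7): reflection off a higher-index medium gives a half-wave phase shift.
Ray reflecting at the bottom interface goes from n = 1.7 toward n = 1.46: no phase shift.
Net: one phase inversion between the two reflected rays.
With one net inversion, constructive interference in reflection requires 2 n t = (m + ½) λ.
λ = 2 n t / (m + ½) = 3893 / (m + ½) nm.
m=4: 865 nm (IR); m=5: 708 nm (visible); m=6: 599 nm (visible); m=7: 519 nm (visible); m=8: 458 nm (visible); m=9: 410 nm (visible); m=10: 371 nm (UV).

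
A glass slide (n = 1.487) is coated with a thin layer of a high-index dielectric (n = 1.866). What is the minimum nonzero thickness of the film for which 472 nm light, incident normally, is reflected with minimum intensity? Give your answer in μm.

0.126 μm

Top surface (1.0 → 1.866): reflection off a higher-index medium gives a half-wave phase shift.
Ray reflecting at the bottom interface goes from n = 1.866 toward n = 1.487: no phase shift.
The two reflections differ by half a wavelength.
For minimum reflection here: 2 n t = m λ.
Minimum nonzero at m = 1: t = λ / (2 n) = 472 / (2 × 1.866) = 126 nm.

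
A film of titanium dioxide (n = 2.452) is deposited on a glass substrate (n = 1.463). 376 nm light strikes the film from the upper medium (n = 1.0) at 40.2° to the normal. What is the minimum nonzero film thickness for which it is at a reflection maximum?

At the upper boundary (n = 1.0 to n = 2.452) the reflected ray undergoes a half-wave phase shift.
At the lower boundary (n = 2.452 to n = 1.463) the reflected ray undergoes no phase shift.
Net: one phase inversion between the two reflected rays.
So the condition for constructive reflection is 2 n t cos θ_r = (m + ½) λ.
Snell's law: 1.0 sin 40.2° = 2.452 sin θ_r → sin θ_r = 0.263, cos θ_r = 0.965.
Minimum at m = 0: t = λ / (4 n cos θ_r) = 376 / (4 × 2.452 × 0.965) = 39.7 nm.

39.7 nm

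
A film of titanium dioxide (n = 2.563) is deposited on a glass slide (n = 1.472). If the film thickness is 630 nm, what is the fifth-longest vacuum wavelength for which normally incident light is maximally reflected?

Top surface (1.0 → 2.563): reflection off a higher-index medium gives a half-wave phase shift.
Bottom surface (2.563 → 1.472): reflection off a lower-index medium gives no phase shift.
Exactly one π shift → a net half-wave offset.
For maximum reflection here: 2 n t = (m + ½) λ.
λ = 2 n t / (m + ½). The fifth-longest wavelength is m = 4: λ = 2 × 2.563 × 630 / 4.50 = 718 nm.

718 nm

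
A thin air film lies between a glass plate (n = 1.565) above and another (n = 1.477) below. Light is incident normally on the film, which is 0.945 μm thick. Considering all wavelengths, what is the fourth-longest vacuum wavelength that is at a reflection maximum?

540 nm

Top surface (1.565 → 1.0): reflection off a lower-index medium gives no phase shift.
At the lower boundary (n = 1.0 to n = 1.477) the reflected ray undergoes a half-wave phase shift.
The two reflections differ by half a wavelength.
With one net inversion, constructive interference in reflection requires 2 n t = (m + ½) λ.
λ = 2 n t / (m + ½). The fourth-longest wavelength is m = 3: λ = 2 × 1.0 × 945 / 3.50 = 540 nm.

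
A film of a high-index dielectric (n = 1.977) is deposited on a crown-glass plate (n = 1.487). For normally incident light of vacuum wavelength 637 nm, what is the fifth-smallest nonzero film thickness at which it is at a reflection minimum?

806 nm

Ray reflecting at the top interface goes from n = 1.0 toward n = 1.977: a half-wave phase shift.
At the lower boundary (n = 1.977 to n = 1.487) the reflected ray undergoes no phase shift.
Net: one phase inversion between the two reflected rays.
For dark reflection here: 2 n t = m λ.
The fifth-smallest nonzero thickness corresponds to m = 5: t = m λ / (2 n) = 5.00 × 637 / (2 × 1.977) = 806 nm.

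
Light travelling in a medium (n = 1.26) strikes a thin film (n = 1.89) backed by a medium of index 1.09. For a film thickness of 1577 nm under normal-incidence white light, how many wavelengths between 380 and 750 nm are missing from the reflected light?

8

At the upper boundary (n = 1.26 to n = 1.89) the reflected ray undergoes a half-wave phase shift.
Ray reflecting at the bottom interface goes from n = 1.89 toward n = 1.09: no phase shift.
The two reflections differ by half a wavelength.
So the condition for destructive reflection is 2 n t = m λ.
λ = 2 n t / m = 5961 / m nm.
m=7: 852 nm (IR); m=8: 745 nm (visible); m=9: 662 nm (visible); m=10: 596 nm (visible); m=11: 542 nm (visible); m=12: 497 nm (visible); m=13: 459 nm (visible); m=14: 426 nm (visible); m=15: 397 nm (visible); m=16: 373 nm (UV).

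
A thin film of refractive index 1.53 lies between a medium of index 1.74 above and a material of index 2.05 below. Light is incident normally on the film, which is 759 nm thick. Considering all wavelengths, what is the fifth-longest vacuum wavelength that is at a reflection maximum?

516 nm

Ray reflecting at the top interface goes from n = 1.74 toward n = 1.53: no phase shift.
Ray reflecting at the bottom interface goes from n = 1.53 toward n = 2.05: a half-wave phase shift.
Exactly one π shift → a net half-wave offset.
So the condition for constructive reflection is 2 n t = (m + ½) λ.
λ = 2 n t / (m + ½). The fifth-longest wavelength is m = 4: λ = 2 × 1.53 × 759 / 4.50 = 516 nm.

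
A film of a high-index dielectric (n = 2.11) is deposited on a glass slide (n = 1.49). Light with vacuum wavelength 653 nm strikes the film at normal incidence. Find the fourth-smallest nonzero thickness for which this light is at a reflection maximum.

542 nm

Top surface (1.0 → 2.11): reflection off a higher-index medium gives a half-wave phase shift.
Bottom surface (2.11 → 1.49): reflection off a lower-index medium gives no phase shift.
Exactly one π shift → a net half-wave offset.
With one net inversion, constructive interference in reflection requires 2 n t = (m + ½) λ.
The fourth-smallest nonzero thickness corresponds to m = 3: t = (m + ½) λ / (2 n) = 3.50 × 653 / (2 × 2.11) = 542 nm.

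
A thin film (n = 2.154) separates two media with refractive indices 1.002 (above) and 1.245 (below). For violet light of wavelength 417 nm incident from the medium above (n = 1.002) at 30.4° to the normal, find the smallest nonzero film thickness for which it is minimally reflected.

Top surface (1.002 → 2.154): reflection off a higher-index medium gives a half-wave phase shift.
Ray reflecting at the bottom interface goes from n = 2.154 toward n = 1.245: no phase shift.
The two reflections differ by half a wavelength.
With one net inversion, destructive interference in reflection requires 2 n t cos θ_r = m λ.
Snell's law: 1.002 sin 30.4° = 2.154 sin θ_r → sin θ_r = 0.235, cos θ_r = 0.972.
Minimum nonzero at m = 1: t = λ / (2 n cos θ_r) = 417 / (2 × 2.154 × 0.972) = 99.6 nm.

99.6 nm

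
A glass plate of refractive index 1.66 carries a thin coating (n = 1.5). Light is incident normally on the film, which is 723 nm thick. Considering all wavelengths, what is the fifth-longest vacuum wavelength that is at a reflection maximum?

434 nm

Top surface (1.0 → 1.5): reflection off a higher-index medium gives a half-wave phase shift.
Ray reflecting at the bottom interface goes from n = 1.5 toward n = 1.66: a half-wave phase shift.
Net: no relative phase inversion (both shifts match).
So the condition for constructive reflection is 2 n t = m λ.
λ = 2 n t / m. The fifth-longest wavelength is m = 5: λ = 2 × 1.5 × 723 / 5.00 = 434 nm.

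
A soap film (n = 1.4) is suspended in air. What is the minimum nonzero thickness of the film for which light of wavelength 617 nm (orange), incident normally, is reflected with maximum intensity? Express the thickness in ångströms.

Ray reflecting at the top interface goes from n = 1.0 toward n = 1.4: a half-wave phase shift.
At the lower boundary (n = 1.4 to n = 1.0) the reflected ray undergoes no phase shift.
Exactly one π shift → a net half-wave offset.
So the condition for constructive reflection is 2 n t = (m + ½) λ.
Minimum at m = 0: t = λ / (4 n) = 617 / (4 × 1.4) = 110 nm.

1102 Å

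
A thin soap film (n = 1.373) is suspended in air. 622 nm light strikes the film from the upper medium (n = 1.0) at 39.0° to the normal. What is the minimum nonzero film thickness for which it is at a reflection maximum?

Ray reflecting at the top interface goes from n = 1.0 toward n = 1.373: a half-wave phase shift.
Bottom surface (1.373 → 1.0): reflection off a lower-index medium gives no phase shift.
The two reflections differ by half a wavelength.
So the condition for constructive reflection is 2 n t cos θ_r = (m + ½) λ.
Snell's law: 1.0 sin 39.0° = 1.373 sin θ_r → sin θ_r = 0.458, cos θ_r = 0.889.
Minimum at m = 0: t = λ / (4 n cos θ_r) = 622 / (4 × 1.373 × 0.889) = 127 nm.

127 nm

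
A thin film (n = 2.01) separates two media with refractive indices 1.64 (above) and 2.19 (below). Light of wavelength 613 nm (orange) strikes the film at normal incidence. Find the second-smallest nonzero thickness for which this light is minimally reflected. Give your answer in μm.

0.229 μm

Ray reflecting at the top interface goes from n = 1.64 toward n = 2.01: a half-wave phase shift.
Ray reflecting at the bottom interface goes from n = 2.01 toward n = 2.19: a half-wave phase shift.
Net: no relative phase inversion (both shifts match).
With no net inversion, destructive interference in reflection requires 2 n t = (m + ½) λ.
The second-smallest nonzero thickness corresponds to m = 1: t = (m + ½) λ / (2 n) = 1.50 × 613 / (2 × 2.01) = 229 nm.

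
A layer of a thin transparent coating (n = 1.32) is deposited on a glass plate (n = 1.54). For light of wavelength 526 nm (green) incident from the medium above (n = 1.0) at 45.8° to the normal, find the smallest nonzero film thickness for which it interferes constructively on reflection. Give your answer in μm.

0.237 μm

Ray reflecting at the top interface goes from n = 1.0 toward n = 1.32: a half-wave phase shift.
Ray reflecting at the bottom interface goes from n = 1.32 toward n = 1.54: a half-wave phase shift.
Zero or two π shifts → no net half-wave offset.
So the condition for constructive reflection is 2 n t cos θ_r = m λ.
Snell's law: 1.0 sin 45.8° = 1.32 sin θ_r → sin θ_r = 0.543, cos θ_r = 0.840.
Minimum nonzero at m = 1: t = λ / (2 n cos θ_r) = 526 / (2 × 1.32 × 0.840) = 237 nm.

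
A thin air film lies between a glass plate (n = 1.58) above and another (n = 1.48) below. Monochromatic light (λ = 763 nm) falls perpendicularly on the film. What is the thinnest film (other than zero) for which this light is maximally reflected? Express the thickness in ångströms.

At the upper boundary (n = 1.58 to n = 1.0) the reflected ray undergoes no phase shift.
Ray reflecting at the bottom interface goes from n = 1.0 toward n = 1.48: a half-wave phase shift.
Exactly one π shift → a net half-wave offset.
So the condition for constructive reflection is 2 n t = (m + ½) λ.
Minimum at m = 0: t = λ / (4 n) = 763 / (4 × 1.0) = 191 nm.

1908 Å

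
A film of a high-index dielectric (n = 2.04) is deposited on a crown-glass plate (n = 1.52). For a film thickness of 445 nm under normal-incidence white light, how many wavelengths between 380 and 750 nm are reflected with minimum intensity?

At the upper boundary (n = 1.0 to n = 2.04) the reflected ray undergoes a half-wave phase shift.
Bottom surface (2.04 → 1.52): reflection off a lower-index medium gives no phase shift.
Exactly one π shift → a net half-wave offset.
So the condition for destructive reflection is 2 n t = m λ.
λ = 2 n t / m = 1816 / m nm.
m=2: 908 nm (IR); m=3: 605 nm (visible); m=4: 454 nm (visible); m=5: 363 nm (UV).

2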